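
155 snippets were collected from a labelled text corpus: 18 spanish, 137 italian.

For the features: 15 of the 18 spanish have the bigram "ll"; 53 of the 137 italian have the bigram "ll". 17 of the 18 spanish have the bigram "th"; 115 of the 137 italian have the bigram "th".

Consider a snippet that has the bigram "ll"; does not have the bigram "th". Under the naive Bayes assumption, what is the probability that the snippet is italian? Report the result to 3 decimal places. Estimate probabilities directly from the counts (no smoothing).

0.911

spanish: (18/155) × (15/18) × (1/18) ≈ 0.00537634
italian: (137/155) × (53/137) × (22/137) ≈ 0.0549093
P(italian | x) = 0.0549093 / 0.06028564 ≈ 0.911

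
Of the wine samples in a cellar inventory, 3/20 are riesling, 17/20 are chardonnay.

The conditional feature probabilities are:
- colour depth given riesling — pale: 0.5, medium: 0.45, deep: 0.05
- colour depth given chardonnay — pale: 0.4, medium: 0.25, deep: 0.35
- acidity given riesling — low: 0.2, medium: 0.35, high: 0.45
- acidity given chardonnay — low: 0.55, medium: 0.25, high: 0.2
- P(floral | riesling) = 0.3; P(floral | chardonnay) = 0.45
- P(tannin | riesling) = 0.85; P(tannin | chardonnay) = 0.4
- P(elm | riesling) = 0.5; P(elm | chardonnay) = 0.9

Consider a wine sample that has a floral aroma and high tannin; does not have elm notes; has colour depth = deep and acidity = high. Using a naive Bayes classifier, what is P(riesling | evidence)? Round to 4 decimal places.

0.2866

riesling: 0.15 × 0.05 × 0.45 × 0.3 × 0.85 × (1−0.5) = 0.0004303125
chardonnay: 0.85 × 0.35 × 0.2 × 0.45 × 0.4 × (1−0.9) = 0.001071
P(riesling | x) = 0.0004303125 / 0.0015013125 ≈ 0.2866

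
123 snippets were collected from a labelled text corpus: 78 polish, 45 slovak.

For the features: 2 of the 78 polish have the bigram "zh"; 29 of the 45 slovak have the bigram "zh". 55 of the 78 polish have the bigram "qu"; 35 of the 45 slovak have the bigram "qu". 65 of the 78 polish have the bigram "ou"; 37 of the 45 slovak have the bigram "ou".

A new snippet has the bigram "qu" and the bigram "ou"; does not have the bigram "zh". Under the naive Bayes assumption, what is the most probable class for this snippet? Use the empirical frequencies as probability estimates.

polish: (78/123) × (76/78) × (55/78) × (65/78) ≈ 0.363074
slovak: (45/123) × (16/45) × (35/45) × (37/45) ≈ 0.0831878
Highest score → polish.

polish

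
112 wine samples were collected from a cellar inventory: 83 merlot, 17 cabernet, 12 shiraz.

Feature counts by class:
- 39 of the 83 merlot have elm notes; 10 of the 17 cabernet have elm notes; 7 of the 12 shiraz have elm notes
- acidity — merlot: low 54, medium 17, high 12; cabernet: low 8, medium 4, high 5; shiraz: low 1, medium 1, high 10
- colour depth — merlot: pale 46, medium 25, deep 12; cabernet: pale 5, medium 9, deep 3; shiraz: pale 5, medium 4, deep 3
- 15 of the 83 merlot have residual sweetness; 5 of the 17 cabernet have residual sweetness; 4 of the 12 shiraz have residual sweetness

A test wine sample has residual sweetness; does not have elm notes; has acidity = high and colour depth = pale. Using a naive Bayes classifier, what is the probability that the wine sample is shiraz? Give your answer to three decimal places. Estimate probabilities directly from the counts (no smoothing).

0.415

merlot: (83/112) × (44/83) × (12/83) × (46/83) × (15/83) ≈ 0.00568893
cabernet: (17/112) × (7/17) × (5/17) × (5/17) × (5/17) ≈ 0.00159017
shiraz: (12/112) × (5/12) × (10/12) × (5/12) × (4/12) ≈ 0.005167
P(shiraz | x) = 0.005167 / 0.0124461 ≈ 0.415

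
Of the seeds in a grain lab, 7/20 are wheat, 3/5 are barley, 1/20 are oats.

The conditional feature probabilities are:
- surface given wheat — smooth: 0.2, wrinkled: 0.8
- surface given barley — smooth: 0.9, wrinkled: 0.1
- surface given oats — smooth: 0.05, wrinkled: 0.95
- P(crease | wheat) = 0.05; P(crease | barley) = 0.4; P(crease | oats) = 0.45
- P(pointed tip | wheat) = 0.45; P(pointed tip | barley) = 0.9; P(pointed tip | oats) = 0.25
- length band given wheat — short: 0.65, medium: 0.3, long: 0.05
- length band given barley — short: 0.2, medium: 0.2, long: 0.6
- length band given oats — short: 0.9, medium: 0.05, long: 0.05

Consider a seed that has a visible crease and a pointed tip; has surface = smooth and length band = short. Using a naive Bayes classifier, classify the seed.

barley

wheat: 0.35 × 0.2 × 0.05 × 0.45 × 0.65 = 0.00102375
barley: 0.6 × 0.9 × 0.4 × 0.9 × 0.2 = 0.03888
oats: 0.05 × 0.05 × 0.45 × 0.25 × 0.9 = 0.000253125
Highest score → barley.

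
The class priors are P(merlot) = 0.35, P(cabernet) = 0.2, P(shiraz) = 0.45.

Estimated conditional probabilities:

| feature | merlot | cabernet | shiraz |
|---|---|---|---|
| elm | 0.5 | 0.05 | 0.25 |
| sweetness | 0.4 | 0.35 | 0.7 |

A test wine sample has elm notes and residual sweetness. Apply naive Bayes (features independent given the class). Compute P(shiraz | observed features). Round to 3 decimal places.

0.517

merlot: 0.35 × 0.5 × 0.4 = 0.07
cabernet: 0.2 × 0.05 × 0.35 = 0.0035
shiraz: 0.45 × 0.25 × 0.7 = 0.07875
P(shiraz | x) = 0.07875 / 0.15225 ≈ 0.517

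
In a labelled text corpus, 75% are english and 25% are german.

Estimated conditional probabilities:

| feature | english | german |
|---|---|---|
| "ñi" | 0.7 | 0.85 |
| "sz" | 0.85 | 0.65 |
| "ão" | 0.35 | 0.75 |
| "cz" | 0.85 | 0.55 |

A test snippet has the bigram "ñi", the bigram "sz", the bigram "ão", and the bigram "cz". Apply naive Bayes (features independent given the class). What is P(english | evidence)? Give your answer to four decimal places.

0.6997

english: 0.75 × 0.7 × 0.85 × 0.35 × 0.85 = 0.132759375
german: 0.25 × 0.85 × 0.65 × 0.75 × 0.55 = 0.0569765625
P(english | x) = 0.132759375 / 0.1897359375 ≈ 0.6997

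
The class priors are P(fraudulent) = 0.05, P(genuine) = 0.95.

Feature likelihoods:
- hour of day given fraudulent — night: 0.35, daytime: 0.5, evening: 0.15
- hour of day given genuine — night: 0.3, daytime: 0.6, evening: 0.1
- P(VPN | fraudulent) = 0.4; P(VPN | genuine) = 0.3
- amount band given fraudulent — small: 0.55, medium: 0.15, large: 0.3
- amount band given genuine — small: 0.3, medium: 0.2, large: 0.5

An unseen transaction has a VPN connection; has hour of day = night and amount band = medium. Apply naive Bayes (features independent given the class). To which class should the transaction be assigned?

genuine

fraudulent: 0.05 × 0.35 × 0.4 × 0.15 = 0.00105
genuine: 0.95 × 0.3 × 0.3 × 0.2 = 0.0171
Highest score → genuine.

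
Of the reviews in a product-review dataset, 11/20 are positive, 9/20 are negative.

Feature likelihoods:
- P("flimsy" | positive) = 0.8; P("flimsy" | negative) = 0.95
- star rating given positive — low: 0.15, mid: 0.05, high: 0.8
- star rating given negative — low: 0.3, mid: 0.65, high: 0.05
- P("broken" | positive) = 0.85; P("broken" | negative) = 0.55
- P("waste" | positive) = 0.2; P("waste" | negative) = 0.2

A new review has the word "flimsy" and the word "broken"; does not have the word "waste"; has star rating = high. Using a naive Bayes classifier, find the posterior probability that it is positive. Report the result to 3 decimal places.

positive: 0.55 × 0.8 × 0.8 × 0.85 × (1−0.2) = 0.23936
negative: 0.45 × 0.95 × 0.05 × 0.55 × (1−0.2) = 0.009405
P(positive | x) = 0.23936 / 0.248765 ≈ 0.962

0.962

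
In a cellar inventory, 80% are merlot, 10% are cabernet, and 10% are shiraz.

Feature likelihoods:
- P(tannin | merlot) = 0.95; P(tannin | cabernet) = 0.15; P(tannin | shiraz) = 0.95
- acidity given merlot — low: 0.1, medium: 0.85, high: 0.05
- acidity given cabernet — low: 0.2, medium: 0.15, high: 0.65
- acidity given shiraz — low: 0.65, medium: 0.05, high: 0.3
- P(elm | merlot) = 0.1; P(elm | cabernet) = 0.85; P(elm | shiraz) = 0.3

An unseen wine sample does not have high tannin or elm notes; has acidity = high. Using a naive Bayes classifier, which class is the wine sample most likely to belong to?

cabernet

merlot: 0.8 × (1−0.95) × 0.05 × (1−0.1) = 0.0018
cabernet: 0.1 × (1−0.15) × 0.65 × (1−0.85) = 0.0082875
shiraz: 0.1 × (1−0.95) × 0.3 × (1−0.3) = 0.00105
Highest score → cabernet.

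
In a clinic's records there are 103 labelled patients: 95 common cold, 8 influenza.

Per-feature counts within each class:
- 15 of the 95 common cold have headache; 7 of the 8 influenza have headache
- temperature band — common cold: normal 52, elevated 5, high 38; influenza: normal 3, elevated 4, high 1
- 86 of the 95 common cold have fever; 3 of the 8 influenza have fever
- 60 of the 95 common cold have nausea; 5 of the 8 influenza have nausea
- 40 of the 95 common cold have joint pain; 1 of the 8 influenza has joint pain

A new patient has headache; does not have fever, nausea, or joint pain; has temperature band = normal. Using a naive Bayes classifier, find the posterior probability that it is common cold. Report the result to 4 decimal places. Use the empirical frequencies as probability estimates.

common cold: (95/103) × (15/95) × (52/95) × (9/95) × (35/95) × (55/95) ≈ 0.00161078
influenza: (8/103) × (7/8) × (3/8) × (5/8) × (3/8) × (7/8) ≈ 0.00522651
P(common cold | x) = 0.00161078 / 0.00683729 ≈ 0.2356

0.2356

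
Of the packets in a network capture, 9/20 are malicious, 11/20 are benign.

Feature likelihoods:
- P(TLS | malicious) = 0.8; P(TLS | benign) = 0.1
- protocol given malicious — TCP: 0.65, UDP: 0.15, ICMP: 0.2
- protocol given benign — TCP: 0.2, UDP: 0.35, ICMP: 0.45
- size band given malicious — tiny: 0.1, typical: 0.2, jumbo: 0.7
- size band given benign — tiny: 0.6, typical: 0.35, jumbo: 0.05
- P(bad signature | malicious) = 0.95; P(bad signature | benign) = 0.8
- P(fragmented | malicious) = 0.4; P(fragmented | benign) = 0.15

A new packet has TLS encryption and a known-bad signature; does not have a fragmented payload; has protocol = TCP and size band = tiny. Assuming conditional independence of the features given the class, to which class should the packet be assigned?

malicious

malicious: 0.45 × 0.8 × 0.65 × 0.1 × 0.95 × (1−0.4) = 0.013338
benign: 0.55 × 0.1 × 0.2 × 0.6 × 0.8 × (1−0.15) = 0.004488
Highest score → malicious.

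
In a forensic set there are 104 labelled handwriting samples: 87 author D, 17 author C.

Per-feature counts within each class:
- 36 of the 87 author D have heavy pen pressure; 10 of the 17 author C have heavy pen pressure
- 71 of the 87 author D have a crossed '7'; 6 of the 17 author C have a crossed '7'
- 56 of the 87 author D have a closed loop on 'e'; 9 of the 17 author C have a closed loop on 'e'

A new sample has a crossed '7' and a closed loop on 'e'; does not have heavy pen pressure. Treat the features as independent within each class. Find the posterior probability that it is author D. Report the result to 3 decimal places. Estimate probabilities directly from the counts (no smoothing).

0.953

author D: (87/104) × (51/87) × (71/87) × (56/87) ≈ 0.257599
author C: (17/104) × (7/17) × (6/17) × (9/17) ≈ 0.0125765
P(author D | x) = 0.257599 / 0.2701755 ≈ 0.953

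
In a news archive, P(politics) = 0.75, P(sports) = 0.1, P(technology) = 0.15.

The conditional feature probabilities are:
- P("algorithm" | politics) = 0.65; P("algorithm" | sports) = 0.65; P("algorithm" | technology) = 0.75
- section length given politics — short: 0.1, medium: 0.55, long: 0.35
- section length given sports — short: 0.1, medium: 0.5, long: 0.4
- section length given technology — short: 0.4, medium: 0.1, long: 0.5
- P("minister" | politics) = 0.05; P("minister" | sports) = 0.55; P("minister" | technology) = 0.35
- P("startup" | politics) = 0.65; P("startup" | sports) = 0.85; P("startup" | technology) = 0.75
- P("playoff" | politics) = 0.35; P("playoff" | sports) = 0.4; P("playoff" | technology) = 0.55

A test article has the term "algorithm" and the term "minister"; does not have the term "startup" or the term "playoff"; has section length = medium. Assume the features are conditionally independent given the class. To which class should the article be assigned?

politics: 0.75 × 0.65 × 0.55 × 0.05 × (1−0.65) × (1−0.35) = 0.003049921875
sports: 0.1 × 0.65 × 0.5 × 0.55 × (1−0.85) × (1−0.4) = 0.00160875
technology: 0.15 × 0.75 × 0.1 × 0.35 × (1−0.75) × (1−0.55) = 0.00044296875
Highest score → politics.

politics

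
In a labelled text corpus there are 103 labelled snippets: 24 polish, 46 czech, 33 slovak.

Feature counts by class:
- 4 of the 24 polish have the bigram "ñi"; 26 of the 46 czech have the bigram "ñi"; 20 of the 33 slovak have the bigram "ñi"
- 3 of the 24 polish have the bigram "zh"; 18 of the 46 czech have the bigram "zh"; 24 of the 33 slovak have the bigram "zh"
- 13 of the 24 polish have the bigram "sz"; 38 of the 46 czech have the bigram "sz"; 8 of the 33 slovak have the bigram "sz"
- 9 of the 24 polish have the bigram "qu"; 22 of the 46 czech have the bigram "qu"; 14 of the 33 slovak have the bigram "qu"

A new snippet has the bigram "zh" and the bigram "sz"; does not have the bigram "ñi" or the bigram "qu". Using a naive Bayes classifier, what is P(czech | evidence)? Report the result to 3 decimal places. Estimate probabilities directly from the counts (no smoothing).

0.609

polish: (24/103) × (20/24) × (3/24) × (13/24) × (15/24) ≈ 0.00821703
czech: (46/103) × (20/46) × (18/46) × (38/46) × (24/46) ≈ 0.0327481
slovak: (33/103) × (13/33) × (24/33) × (8/33) × (19/33) ≈ 0.0128121
P(czech | x) = 0.0327481 / 0.05377723 ≈ 0.609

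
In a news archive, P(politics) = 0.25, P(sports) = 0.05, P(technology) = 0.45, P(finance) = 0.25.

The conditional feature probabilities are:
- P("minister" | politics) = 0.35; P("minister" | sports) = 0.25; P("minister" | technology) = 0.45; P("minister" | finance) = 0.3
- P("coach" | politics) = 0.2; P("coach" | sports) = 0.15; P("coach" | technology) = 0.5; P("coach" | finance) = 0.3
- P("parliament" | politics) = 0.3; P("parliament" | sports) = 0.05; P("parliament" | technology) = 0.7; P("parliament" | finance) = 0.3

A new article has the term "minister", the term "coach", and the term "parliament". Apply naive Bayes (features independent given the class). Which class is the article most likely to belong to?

technology

politics: 0.25 × 0.35 × 0.2 × 0.3 = 0.00525
sports: 0.05 × 0.25 × 0.15 × 0.05 = 0.00009375
technology: 0.45 × 0.45 × 0.5 × 0.7 = 0.070875
finance: 0.25 × 0.3 × 0.3 × 0.3 = 0.00675
Highest score → technology.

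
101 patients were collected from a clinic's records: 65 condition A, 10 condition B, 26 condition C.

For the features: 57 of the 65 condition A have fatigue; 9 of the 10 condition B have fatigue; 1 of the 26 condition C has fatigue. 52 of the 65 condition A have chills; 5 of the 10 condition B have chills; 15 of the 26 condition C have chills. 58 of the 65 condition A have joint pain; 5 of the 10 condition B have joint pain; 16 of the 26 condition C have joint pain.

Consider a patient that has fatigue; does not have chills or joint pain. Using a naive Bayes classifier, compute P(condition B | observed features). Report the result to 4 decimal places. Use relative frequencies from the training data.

condition A: (65/101) × (57/65) × (13/65) × (7/65) ≈ 0.0121554
condition B: (10/101) × (9/10) × (5/10) × (5/10) ≈ 0.0222772
condition C: (26/101) × (1/26) × (11/26) × (10/26) ≈ 0.00161111
P(condition B | x) = 0.0222772 / 0.03604371 ≈ 0.6181

0.6181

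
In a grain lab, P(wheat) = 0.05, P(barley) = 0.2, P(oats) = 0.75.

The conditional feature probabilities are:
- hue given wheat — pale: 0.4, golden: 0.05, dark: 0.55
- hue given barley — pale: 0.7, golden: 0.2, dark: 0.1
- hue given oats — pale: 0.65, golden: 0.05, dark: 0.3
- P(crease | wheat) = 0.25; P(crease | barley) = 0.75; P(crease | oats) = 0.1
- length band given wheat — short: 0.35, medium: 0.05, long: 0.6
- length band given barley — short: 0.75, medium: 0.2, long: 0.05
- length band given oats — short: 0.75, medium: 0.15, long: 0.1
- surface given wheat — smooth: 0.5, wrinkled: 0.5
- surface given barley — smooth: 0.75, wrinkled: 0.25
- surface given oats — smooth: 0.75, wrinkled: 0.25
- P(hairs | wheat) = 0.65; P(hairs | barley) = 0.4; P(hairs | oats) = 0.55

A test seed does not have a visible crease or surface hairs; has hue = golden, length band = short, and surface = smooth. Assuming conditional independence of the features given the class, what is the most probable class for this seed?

oats

wheat: 0.05 × 0.05 × (1−0.25) × 0.35 × 0.5 × (1−0.65) = 0.00011484375
barley: 0.2 × 0.2 × (1−0.75) × 0.75 × 0.75 × (1−0.4) = 0.003375
oats: 0.75 × 0.05 × (1−0.1) × 0.75 × 0.75 × (1−0.55) = 0.00854296875
Highest score → oats.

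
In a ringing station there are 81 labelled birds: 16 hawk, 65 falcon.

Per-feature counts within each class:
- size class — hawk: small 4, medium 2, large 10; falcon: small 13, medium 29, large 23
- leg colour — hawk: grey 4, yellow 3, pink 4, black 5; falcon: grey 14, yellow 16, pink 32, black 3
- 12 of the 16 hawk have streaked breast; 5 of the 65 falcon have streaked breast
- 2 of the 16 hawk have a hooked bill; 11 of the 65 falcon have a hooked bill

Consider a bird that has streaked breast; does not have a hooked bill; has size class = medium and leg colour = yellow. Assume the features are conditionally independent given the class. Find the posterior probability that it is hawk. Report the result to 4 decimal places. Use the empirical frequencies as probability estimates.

0.3504

hawk: (16/81) × (2/16) × (3/16) × (12/16) × (14/16) ≈ 0.00303819
falcon: (65/81) × (29/65) × (16/65) × (5/65) × (54/65) ≈ 0.00563192
P(hawk | x) = 0.00303819 / 0.00867011 ≈ 0.3504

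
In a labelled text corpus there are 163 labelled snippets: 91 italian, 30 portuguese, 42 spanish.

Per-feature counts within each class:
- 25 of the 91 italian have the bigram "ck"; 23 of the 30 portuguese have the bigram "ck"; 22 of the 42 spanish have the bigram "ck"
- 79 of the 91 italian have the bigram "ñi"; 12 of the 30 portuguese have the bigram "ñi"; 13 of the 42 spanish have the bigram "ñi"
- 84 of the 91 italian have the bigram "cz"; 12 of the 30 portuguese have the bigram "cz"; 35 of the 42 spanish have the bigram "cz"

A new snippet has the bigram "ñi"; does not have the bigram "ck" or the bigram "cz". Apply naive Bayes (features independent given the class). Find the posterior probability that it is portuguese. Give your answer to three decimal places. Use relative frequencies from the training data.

0.236

italian: (91/163) × (66/91) × (79/91) × (7/91) ≈ 0.0270395
portuguese: (30/163) × (7/30) × (12/30) × (18/30) ≈ 0.0103067
spanish: (42/163) × (20/42) × (13/42) × (7/42) ≈ 0.00632973
P(portuguese | x) = 0.0103067 / 0.04367593 ≈ 0.236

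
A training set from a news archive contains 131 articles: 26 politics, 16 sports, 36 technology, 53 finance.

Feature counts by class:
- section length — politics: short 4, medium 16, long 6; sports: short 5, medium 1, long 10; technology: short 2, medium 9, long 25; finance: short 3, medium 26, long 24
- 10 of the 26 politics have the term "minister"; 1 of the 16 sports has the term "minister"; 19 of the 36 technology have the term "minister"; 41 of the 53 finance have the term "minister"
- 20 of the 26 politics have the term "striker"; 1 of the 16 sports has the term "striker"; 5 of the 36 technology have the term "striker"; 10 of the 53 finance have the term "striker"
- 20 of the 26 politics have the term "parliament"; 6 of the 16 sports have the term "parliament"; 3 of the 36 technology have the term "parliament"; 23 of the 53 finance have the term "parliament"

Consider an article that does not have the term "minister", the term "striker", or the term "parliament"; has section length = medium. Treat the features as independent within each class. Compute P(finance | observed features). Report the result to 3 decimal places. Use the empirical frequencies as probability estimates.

politics: (26/131) × (16/26) × (16/26) × (6/26) × (6/26) ≈ 0.00400268
sports: (16/131) × (1/16) × (15/16) × (15/16) × (10/16) ≈ 0.00419326
technology: (36/131) × (9/36) × (17/36) × (31/36) × (33/36) ≈ 0.0256087
finance: (53/131) × (26/53) × (12/53) × (43/53) × (30/53) ≈ 0.0206369
P(finance | x) = 0.0206369 / 0.05444154 ≈ 0.379

0.379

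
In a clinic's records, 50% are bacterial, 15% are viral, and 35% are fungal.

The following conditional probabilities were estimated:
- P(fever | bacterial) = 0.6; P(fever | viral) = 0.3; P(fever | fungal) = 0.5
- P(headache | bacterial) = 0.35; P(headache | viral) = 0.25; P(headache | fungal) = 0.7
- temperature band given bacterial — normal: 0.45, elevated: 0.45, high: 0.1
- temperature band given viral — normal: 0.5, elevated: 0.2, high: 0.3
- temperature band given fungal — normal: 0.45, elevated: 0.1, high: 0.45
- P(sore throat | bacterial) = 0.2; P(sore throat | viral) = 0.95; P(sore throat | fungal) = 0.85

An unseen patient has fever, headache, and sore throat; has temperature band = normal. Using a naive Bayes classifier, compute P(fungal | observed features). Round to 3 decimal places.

0.760

bacterial: 0.5 × 0.6 × 0.35 × 0.45 × 0.2 = 0.00945
viral: 0.15 × 0.3 × 0.25 × 0.5 × 0.95 = 0.00534375
fungal: 0.35 × 0.5 × 0.7 × 0.45 × 0.85 = 0.04685625
P(fungal | x) = 0.04685625 / 0.06165 ≈ 0.760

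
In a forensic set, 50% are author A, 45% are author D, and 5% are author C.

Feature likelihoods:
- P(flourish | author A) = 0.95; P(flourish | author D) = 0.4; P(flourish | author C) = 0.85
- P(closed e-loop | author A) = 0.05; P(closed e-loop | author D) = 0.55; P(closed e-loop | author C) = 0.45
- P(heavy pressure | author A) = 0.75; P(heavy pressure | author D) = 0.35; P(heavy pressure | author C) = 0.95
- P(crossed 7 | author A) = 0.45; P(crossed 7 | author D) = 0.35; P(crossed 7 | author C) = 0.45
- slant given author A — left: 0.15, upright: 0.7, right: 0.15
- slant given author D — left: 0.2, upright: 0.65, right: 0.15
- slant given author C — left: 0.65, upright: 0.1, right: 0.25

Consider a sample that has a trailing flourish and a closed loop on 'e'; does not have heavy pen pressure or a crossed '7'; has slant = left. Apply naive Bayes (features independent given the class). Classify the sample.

author A: 0.5 × 0.95 × 0.05 × (1−0.75) × (1−0.45) × 0.15 = 0.00048984375
author D: 0.45 × 0.4 × 0.55 × (1−0.35) × (1−0.35) × 0.2 = 0.0083655
author C: 0.05 × 0.85 × 0.45 × (1−0.95) × (1−0.45) × 0.65 = 0.000341859375
Highest score → author D.

author D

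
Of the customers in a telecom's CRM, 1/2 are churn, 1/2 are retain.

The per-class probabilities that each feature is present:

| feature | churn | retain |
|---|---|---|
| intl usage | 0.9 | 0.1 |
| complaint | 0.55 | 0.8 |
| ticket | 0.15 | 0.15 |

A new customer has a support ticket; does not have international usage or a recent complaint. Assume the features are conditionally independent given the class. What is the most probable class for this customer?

churn: 0.5 × (1−0.9) × (1−0.55) × 0.15 = 0.003375
retain: 0.5 × (1−0.1) × (1−0.8) × 0.15 = 0.0135
Highest score → retain.

retain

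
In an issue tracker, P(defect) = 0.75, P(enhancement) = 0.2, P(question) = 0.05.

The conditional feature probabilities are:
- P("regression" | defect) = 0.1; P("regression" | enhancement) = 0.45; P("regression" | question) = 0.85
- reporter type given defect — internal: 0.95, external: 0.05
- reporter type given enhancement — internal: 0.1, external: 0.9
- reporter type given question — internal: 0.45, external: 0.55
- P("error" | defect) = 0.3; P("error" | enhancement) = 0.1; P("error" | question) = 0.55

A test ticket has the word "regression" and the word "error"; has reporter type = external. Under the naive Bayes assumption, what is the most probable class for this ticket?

question

defect: 0.75 × 0.1 × 0.05 × 0.3 = 0.001125
enhancement: 0.2 × 0.45 × 0.9 × 0.1 = 0.0081
question: 0.05 × 0.85 × 0.55 × 0.55 = 0.01285625
Highest score → question.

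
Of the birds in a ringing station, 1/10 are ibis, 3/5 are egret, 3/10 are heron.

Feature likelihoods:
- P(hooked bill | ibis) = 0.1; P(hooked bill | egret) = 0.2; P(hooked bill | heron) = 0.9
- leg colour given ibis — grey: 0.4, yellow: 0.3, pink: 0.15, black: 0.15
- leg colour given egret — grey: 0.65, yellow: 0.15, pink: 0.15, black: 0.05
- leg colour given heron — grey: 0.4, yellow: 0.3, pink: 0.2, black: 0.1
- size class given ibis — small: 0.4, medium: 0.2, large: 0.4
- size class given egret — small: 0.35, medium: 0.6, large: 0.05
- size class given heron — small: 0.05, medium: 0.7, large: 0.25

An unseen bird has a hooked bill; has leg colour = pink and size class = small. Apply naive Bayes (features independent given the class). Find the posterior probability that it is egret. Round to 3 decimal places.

0.656

ibis: 0.1 × 0.1 × 0.15 × 0.4 = 0.0006
egret: 0.6 × 0.2 × 0.15 × 0.35 = 0.0063
heron: 0.3 × 0.9 × 0.2 × 0.05 = 0.0027
P(egret | x) = 0.0063 / 0.0096 ≈ 0.656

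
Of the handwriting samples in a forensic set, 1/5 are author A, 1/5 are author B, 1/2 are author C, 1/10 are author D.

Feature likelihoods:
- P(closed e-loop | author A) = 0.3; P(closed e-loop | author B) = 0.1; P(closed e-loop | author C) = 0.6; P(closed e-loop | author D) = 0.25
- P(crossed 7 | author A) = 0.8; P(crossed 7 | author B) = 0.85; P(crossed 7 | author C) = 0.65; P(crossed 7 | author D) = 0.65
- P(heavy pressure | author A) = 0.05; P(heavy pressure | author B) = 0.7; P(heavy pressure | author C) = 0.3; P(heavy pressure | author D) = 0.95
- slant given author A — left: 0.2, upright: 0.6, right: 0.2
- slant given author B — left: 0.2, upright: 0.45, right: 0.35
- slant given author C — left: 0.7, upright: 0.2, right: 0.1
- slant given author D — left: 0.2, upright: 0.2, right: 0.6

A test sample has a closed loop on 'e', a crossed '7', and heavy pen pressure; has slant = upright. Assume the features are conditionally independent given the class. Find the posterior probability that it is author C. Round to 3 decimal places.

author A: 0.2 × 0.3 × 0.8 × 0.05 × 0.6 = 0.00144
author B: 0.2 × 0.1 × 0.85 × 0.7 × 0.45 = 0.005355
author C: 0.5 × 0.6 × 0.65 × 0.3 × 0.2 = 0.0117
author D: 0.1 × 0.25 × 0.65 × 0.95 × 0.2 = 0.0030875
P(author C | x) = 0.0117 / 0.0215825 ≈ 0.542

0.542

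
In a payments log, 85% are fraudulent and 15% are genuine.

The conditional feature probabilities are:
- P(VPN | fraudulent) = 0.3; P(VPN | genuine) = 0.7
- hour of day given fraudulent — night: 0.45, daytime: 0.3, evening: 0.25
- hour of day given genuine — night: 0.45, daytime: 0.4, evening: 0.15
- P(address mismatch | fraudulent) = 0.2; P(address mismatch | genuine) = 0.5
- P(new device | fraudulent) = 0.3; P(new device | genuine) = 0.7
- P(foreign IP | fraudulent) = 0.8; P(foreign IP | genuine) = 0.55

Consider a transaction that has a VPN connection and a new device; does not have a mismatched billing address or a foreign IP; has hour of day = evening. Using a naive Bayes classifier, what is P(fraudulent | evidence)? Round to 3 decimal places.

fraudulent: 0.85 × 0.3 × 0.25 × (1−0.2) × 0.3 × (1−0.8) = 0.00306
genuine: 0.15 × 0.7 × 0.15 × (1−0.5) × 0.7 × (1−0.55) = 0.002480625
P(fraudulent | x) = 0.00306 / 0.005540625 ≈ 0.552

0.552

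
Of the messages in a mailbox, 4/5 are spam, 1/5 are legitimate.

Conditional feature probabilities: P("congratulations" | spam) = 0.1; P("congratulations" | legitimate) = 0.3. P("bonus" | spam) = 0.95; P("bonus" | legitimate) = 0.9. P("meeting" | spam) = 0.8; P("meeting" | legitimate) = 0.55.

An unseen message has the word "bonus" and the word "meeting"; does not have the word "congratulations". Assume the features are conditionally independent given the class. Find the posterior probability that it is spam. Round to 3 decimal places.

spam: 0.8 × (1−0.1) × 0.95 × 0.8 = 0.5472
legitimate: 0.2 × (1−0.3) × 0.9 × 0.55 = 0.0693
P(spam | x) = 0.5472 / 0.6165 ≈ 0.888

0.888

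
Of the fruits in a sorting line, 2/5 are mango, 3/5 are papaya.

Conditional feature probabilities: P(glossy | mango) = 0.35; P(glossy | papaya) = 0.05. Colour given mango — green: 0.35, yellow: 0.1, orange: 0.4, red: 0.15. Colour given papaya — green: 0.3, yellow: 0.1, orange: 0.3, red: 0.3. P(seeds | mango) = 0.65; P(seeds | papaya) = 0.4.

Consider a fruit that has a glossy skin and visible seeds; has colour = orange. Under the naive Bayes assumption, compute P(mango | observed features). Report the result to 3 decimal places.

0.910

mango: 0.4 × 0.35 × 0.4 × 0.65 = 0.0364
papaya: 0.6 × 0.05 × 0.3 × 0.4 = 0.0036
P(mango | x) = 0.0364 / 0.04 ≈ 0.910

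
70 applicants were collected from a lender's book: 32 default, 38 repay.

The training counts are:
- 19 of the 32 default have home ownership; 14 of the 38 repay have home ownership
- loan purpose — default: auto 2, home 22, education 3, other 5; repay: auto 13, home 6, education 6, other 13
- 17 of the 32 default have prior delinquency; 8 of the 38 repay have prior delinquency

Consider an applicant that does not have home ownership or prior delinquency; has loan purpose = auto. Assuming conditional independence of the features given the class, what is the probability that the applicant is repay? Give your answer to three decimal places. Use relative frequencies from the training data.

0.945

default: (32/70) × (13/32) × (2/32) × (15/32) ≈ 0.00544085
repay: (38/70) × (24/38) × (13/38) × (30/38) ≈ 0.0925999
P(repay | x) = 0.0925999 / 0.09804075 ≈ 0.945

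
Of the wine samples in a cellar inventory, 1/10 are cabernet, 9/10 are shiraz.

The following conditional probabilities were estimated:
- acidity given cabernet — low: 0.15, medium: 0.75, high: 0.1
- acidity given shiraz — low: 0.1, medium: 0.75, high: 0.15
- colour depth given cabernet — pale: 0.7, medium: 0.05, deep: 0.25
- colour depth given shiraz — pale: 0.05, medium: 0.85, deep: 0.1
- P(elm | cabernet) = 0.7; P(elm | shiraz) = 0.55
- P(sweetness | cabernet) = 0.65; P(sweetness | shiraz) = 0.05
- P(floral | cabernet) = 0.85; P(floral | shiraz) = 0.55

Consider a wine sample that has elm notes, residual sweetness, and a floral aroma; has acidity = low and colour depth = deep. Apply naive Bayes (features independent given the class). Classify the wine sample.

cabernet

cabernet: 0.1 × 0.15 × 0.25 × 0.7 × 0.65 × 0.85 = 0.0014503125
shiraz: 0.9 × 0.1 × 0.1 × 0.55 × 0.05 × 0.55 = 0.000136125
Highest score → cabernet.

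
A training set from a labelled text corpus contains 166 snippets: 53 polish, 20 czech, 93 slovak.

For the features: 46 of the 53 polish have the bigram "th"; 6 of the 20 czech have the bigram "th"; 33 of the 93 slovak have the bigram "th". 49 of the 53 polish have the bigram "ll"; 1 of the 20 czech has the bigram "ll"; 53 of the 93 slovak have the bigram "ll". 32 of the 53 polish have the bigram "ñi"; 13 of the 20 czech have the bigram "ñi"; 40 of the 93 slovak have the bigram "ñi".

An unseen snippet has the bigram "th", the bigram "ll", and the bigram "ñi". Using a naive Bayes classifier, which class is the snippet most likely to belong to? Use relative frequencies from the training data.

polish

polish: (53/166) × (46/53) × (49/53) × (32/53) ≈ 0.154684
czech: (20/166) × (6/20) × (1/20) × (13/20) ≈ 0.0011747
slovak: (93/166) × (33/93) × (53/93) × (40/93) ≈ 0.0487277
Highest score → polish.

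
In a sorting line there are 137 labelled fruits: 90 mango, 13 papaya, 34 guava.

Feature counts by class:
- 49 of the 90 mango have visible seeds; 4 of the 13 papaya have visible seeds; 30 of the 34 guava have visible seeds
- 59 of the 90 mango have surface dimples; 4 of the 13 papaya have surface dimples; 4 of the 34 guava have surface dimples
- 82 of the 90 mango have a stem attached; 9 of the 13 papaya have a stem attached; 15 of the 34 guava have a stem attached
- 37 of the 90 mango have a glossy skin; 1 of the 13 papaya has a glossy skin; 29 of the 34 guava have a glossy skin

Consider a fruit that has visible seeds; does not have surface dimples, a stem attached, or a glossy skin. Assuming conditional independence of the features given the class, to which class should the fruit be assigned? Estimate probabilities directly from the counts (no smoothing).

guava

mango: (90/137) × (49/90) × (31/90) × (8/90) × (53/90) ≈ 0.00644875
papaya: (13/137) × (4/13) × (9/13) × (4/13) × (12/13) ≈ 0.00574107
guava: (34/137) × (30/34) × (30/34) × (19/34) × (5/34) ≈ 0.0158785
Highest score → guava.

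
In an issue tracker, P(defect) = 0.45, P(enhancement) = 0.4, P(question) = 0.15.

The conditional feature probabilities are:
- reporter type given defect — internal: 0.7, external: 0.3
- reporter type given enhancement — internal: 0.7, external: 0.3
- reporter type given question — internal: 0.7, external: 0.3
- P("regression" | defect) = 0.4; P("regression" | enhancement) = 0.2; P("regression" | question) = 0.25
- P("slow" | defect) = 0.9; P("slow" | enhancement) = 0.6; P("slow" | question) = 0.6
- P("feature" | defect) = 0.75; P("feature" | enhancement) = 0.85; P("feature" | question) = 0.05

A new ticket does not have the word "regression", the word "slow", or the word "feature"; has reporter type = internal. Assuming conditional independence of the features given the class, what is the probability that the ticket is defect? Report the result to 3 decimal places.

0.098

defect: 0.45 × 0.7 × (1−0.4) × (1−0.9) × (1−0.75) = 0.004725
enhancement: 0.4 × 0.7 × (1−0.2) × (1−0.6) × (1−0.85) = 0.01344
question: 0.15 × 0.7 × (1−0.25) × (1−0.6) × (1−0.05) = 0.029925
P(defect | x) = 0.004725 / 0.04809 ≈ 0.098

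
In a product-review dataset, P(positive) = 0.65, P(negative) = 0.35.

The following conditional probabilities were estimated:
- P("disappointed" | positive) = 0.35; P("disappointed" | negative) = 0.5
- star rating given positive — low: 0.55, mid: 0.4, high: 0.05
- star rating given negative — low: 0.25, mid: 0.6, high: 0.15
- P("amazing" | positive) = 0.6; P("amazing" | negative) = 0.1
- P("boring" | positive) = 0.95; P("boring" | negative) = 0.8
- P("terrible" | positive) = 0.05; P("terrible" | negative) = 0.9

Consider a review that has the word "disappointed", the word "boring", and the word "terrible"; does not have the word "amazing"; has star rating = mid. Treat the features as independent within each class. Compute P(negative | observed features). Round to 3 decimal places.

positive: 0.65 × 0.35 × 0.4 × (1−0.6) × 0.95 × 0.05 = 0.001729
negative: 0.35 × 0.5 × 0.6 × (1−0.1) × 0.8 × 0.9 = 0.06804
P(negative | x) = 0.06804 / 0.069769 ≈ 0.975

0.975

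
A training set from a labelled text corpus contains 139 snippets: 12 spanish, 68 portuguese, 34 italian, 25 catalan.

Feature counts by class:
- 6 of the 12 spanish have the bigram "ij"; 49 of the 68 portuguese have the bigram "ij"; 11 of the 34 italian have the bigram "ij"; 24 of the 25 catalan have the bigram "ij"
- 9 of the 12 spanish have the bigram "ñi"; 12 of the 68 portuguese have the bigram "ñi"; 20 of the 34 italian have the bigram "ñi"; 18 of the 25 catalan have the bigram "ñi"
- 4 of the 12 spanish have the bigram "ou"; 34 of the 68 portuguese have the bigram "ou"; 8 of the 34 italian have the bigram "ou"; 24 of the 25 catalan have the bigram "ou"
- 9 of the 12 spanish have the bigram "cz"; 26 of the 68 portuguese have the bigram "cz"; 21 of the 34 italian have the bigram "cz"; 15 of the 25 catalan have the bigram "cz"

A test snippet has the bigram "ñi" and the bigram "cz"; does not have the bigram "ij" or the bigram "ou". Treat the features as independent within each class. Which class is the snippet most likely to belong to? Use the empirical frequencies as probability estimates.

italian

spanish: (12/139) × (6/12) × (9/12) × (8/12) × (9/12) ≈ 0.0161871
portuguese: (68/139) × (19/68) × (12/68) × (34/68) × (26/68) ≈ 0.00461154
italian: (34/139) × (23/34) × (20/34) × (26/34) × (21/34) ≈ 0.0459726
catalan: (25/139) × (1/25) × (18/25) × (1/25) × (15/25) ≈ 0.000124317
Highest score → italian.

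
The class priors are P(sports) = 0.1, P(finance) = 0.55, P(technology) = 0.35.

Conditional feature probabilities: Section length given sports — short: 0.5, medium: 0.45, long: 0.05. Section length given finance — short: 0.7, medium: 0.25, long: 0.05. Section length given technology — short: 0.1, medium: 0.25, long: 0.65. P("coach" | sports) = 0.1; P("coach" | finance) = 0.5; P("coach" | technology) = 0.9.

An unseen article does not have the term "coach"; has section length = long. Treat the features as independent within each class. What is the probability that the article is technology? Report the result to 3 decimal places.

0.555

sports: 0.1 × 0.05 × (1−0.1) = 0.0045
finance: 0.55 × 0.05 × (1−0.5) = 0.01375
technology: 0.35 × 0.65 × (1−0.9) = 0.02275
P(technology | x) = 0.02275 / 0.041 ≈ 0.555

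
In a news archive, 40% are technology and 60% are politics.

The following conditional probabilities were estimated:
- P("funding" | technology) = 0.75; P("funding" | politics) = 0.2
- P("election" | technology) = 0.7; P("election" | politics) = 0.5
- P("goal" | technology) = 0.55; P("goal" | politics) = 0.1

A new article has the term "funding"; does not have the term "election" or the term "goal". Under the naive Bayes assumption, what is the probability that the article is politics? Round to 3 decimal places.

technology: 0.4 × 0.75 × (1−0.7) × (1−0.55) = 0.0405
politics: 0.6 × 0.2 × (1−0.5) × (1−0.1) = 0.054
P(politics | x) = 0.054 / 0.0945 ≈ 0.571

0.571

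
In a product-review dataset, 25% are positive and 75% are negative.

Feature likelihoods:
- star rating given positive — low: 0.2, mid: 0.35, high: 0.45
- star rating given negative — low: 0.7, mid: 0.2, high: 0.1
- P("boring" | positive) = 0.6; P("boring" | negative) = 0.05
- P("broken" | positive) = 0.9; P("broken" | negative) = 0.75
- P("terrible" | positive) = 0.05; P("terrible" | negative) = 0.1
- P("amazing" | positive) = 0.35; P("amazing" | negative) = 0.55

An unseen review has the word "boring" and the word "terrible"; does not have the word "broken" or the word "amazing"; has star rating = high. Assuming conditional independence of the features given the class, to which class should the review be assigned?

positive: 0.25 × 0.45 × 0.6 × (1−0.9) × 0.05 × (1−0.35) = 0.000219375
negative: 0.75 × 0.1 × 0.05 × (1−0.75) × 0.1 × (1−0.55) = 0.0000421875
Highest score → positive.

positive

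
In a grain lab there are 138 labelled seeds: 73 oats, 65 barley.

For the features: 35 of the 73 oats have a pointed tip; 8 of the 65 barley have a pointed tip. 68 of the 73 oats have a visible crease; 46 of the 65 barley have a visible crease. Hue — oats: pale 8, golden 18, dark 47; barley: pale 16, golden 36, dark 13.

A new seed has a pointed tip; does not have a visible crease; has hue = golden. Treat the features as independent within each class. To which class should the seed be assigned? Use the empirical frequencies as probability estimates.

barley

oats: (73/138) × (35/73) × (5/73) × (18/73) ≈ 0.00428337
barley: (65/138) × (8/65) × (19/65) × (36/65) ≈ 0.00938513
Highest score → barley.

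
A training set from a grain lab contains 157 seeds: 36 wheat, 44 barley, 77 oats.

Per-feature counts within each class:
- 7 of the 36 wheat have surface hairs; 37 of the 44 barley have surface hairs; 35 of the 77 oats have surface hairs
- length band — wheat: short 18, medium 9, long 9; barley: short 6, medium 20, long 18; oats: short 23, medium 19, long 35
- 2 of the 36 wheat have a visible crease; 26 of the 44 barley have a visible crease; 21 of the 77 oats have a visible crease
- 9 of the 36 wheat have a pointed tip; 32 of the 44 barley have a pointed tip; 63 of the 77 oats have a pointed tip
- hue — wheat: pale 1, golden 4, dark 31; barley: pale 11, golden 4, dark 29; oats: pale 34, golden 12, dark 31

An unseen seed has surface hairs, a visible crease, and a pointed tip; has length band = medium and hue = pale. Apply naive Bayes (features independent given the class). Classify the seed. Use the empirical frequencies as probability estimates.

wheat: (36/157) × (7/36) × (9/36) × (2/36) × (9/36) × (1/36) ≈ 0.00000430035
barley: (44/157) × (37/44) × (20/44) × (26/44) × (32/44) × (11/44) ≈ 0.011509
oats: (77/157) × (35/77) × (19/77) × (21/77) × (63/77) × (34/77) ≈ 0.00541998
Highest score → barley.

barley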